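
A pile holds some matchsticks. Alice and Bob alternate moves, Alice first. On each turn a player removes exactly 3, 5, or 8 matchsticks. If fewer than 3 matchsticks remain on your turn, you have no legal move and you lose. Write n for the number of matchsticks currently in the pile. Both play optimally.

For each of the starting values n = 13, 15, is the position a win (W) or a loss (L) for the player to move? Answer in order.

13: L, 15: W

Work bottom-up. With no move the player to move loses. Otherwise the position is W if at least one move leads to an L position for the opponent, and L if every move leads to a W.
n=0: no move → L
n=1: no move → L
n=2: no move → L
n=3: reaches L-position 0 → W
n=4: reaches L-position 1 → W
n=5: reaches L-position 2 → W
n=6: reaches L-position 1 → W
n=7: reaches L-position 2 → W
n=8: reaches L-position 0 → W
n=9: reaches L-position 1 → W
n=10: reaches L-position 2 → W
n=11: only reaches 8(W), 6(W), 3(W), all W → L
n=12: only reaches 9(W), 7(W), 4(W), all W → L
n=13: only reaches 10(W), 8(W), 5(W), all W → L
n=14: reaches L-position 11 → W
n=15: reaches L-position 12 → W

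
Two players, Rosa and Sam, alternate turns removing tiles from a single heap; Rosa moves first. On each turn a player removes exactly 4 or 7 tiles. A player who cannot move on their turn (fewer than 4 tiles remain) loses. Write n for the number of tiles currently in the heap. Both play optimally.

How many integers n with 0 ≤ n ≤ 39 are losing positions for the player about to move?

16

Label each position W (a win for the player to move) or L (a loss). A position with no legal move is L; any other position is W exactly when some move reaches an L, and L when every move reaches a W.
n=0: no move → L
n=1: no move → L
n=2: no move → L
n=3: no move → L
n=4: W (go to 0, an L position)
n=5: W (go to 1, an L position)
n=6: W (go to 2, an L position)
n=7: W (go to 3, an L position)
n=8: W (go to 1, an L position)
n=9: W (go to 2, an L position)
n=10: W (go to 3, an L position)
n=11: L (options 7(W), 4(W) are all W)
n=12: L (options 8(W), 5(W) are all W)
n=13: L (options 9(W), 6(W) are all W)
n=14: L (options 10(W), 7(W) are all W)
n=15: W (go to 11, an L position)
n=16: W (go to 12, an L position)
n=17: W (go to 13, an L position)
n=18: W (go to 14, an L position)
n=19: W (go to 12, an L position)
n=20: W (go to 13, an L position)
n=21: W (go to 14, an L position)
n=22: L (options 18(W), 15(W) are all W)
n=23: L (options 19(W), 16(W) are all W)
n=24: L (options 20(W), 17(W) are all W)
n=25: L (options 21(W), 18(W) are all W)
n=26: W (go to 22, an L position)
n=27: W (go to 23, an L position)
n=28: W (go to 24, an L position)
n=29: W (go to 25, an L position)
n=30: W (go to 23, an L position)
n=31: W (go to 24, an L position)
n=32: W (go to 25, an L position)
n=33: L (options 29(W), 26(W) are all W)
n=34: L (options 30(W), 27(W) are all W)
n=35: L (options 31(W), 28(W) are all W)
n=36: L (options 32(W), 29(W) are all W)
n=37: W (go to 33, an L position)
n=38: W (go to 34, an L position)
n=39: W (go to 35, an L position)
L entries with 0 ≤ n ≤ 39: n = 0, 1, 2, 3, 11, 12, 13, 14, 22, 23, 24, 25, 33, 34, 35, 36; that makes 16.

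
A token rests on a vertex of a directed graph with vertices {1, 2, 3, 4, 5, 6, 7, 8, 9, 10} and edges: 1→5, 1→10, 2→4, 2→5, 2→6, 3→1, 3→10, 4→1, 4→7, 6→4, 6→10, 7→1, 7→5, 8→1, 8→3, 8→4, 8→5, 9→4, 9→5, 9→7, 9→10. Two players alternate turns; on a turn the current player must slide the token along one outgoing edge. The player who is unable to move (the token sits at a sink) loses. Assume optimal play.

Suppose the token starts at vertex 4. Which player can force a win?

The second player wins.

Classify positions by backward induction: terminal positions (no move available) are L. From any other position, the mover wins iff some move reaches an L.
Every edge goes from a vertex to one that appears earlier in the order 10, 5, 1, 3, 7, 4, 8, 6, 2, 9, so processing vertices in that order labels each vertex after all of its successors.
10: no outgoing edge → L
5: no outgoing edge → L
1: reaches L-position 5 → W
3: reaches L-position 10 → W
7: reaches L-position 5 → W
4: only reaches 7(W), 1(W), all W → L
8: reaches L-position 4 → W
6: reaches L-position 4 → W
2: reaches L-position 4 → W
9: reaches L-position 4 → W
Every move from 4 reaches a W position, so the mover loses.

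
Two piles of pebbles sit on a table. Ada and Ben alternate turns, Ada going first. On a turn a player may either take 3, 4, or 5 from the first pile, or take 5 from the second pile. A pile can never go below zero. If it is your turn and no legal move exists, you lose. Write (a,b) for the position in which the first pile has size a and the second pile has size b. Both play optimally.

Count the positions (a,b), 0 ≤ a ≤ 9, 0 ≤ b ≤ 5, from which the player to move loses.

Classify positions by backward induction: terminal positions (no move available) are L. From any other position, the mover wins iff some move reaches an L.
Every move lowers a or b (never raises either), so fill the grid row by row in increasing a, and left to right within a row: each cell's successors are then already labelled.
      b=0  b=1  b=2  b=3  b=4  b=5
a=0:    L    L    L    L    L    W
a=1:    L    L    L    L    L    W
a=2:    L    L    L    L    L    W
a=3:    W    W    W    W    W    L
a=4:    W    W    W    W    W    L
a=5:    W    W    W    W    W    L
a=6:    W    W    W    W    W    W
a=7:    W    W    W    W    W    W
a=8:    L    L    L    L    L    W
a=9:    L    L    L    L    L    W
Cells with no legal move (terminal, hence L): (0,0), (0,1), (0,2), (0,3), (0,4), (1,0), (1,1), (1,2), (1,3), (1,4), (2,0), (2,1), (2,2), (2,3), (2,4).
The remaining L cells, each justified by listing all of its moves:
(3,5): →(0,5)(W), (3,0)(W) — all W, so L
(4,5): →(1,5)(W), (0,5)(W), (4,0)(W) — all W, so L
(5,5): →(2,5)(W), (1,5)(W), (0,5)(W), (5,0)(W) — all W, so L
(8,0): →(5,0)(W), (4,0)(W), (3,0)(W) — all W, so L
(8,1): →(5,1)(W), (4,1)(W), (3,1)(W) — all W, so L
(8,2): →(5,2)(W), (4,2)(W), (3,2)(W) — all W, so L
(8,3): →(5,3)(W), (4,3)(W), (3,3)(W) — all W, so L
(8,4): →(5,4)(W), (4,4)(W), (3,4)(W) — all W, so L
(9,0): →(6,0)(W), (5,0)(W), (4,0)(W) — all W, so L
(9,1): →(6,1)(W), (5,1)(W), (4,1)(W) — all W, so L
(9,2): →(6,2)(W), (5,2)(W), (4,2)(W) — all W, so L
(9,3): →(6,3)(W), (5,3)(W), (4,3)(W) — all W, so L
(9,4): →(6,4)(W), (5,4)(W), (4,4)(W) — all W, so L
Every other cell has at least one move into one of the L cells above, so it is W.
L cells per row: a=0: 5, a=1: 5, a=2: 5, a=3: 1, a=4: 1, a=5: 1, a=6: 0, a=7: 0, a=8: 5, a=9: 5; total 28.

28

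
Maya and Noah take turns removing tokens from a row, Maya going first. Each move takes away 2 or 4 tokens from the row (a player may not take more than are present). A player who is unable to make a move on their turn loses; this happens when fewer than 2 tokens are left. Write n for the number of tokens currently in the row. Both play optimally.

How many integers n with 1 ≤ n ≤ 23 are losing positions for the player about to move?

Work bottom-up. With no move the player to move loses. Otherwise the position is W if at least one move leads to an L position for the opponent, and L if every move leads to a W.
n=0: no move → L
n=1: no move → L
n=2: →0(L), so W
n=3: →1(L), so W
n=4: →0(L), so W
n=5: →1(L), so W
n=6: →4(W), 2(W) — all W, so L
n=7: →5(W), 3(W) — all W, so L
n=8: →6(L), so W
n=9: →7(L), so W
n=10: →6(L), so W
n=11: →7(L), so W
n=12: →10(W), 8(W) — all W, so L
n=13: →11(W), 9(W) — all W, so L
n=14: →12(L), so W
n=15: →13(L), so W
n=16: →12(L), so W
n=17: →13(L), so W
n=18: →16(W), 14(W) — all W, so L
n=19: →17(W), 15(W) — all W, so L
n=20: →18(L), so W
n=21: →19(L), so W
n=22: →18(L), so W
n=23: →19(L), so W
L entries with 1 ≤ n ≤ 23 (n=0 is outside the asked range and is not counted): n = 1, 6, 7, 12, 13, 18, 19; that makes 7.

7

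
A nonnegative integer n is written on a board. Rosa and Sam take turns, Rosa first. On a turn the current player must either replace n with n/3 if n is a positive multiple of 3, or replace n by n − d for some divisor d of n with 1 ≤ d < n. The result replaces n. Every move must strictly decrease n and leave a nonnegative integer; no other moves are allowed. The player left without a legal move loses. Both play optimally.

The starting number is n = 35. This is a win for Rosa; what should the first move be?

Move to 28.

Positions with no move are L. A position that does have a move is losing for the player to move precisely when every available move leads to a winning position for the opponent. Fill in the labels:
n=0: no move → L
n=1: no move → L
n=2: W (go to 1, an L position)
n=3: W (go to 1, an L position)
n=4: L (options 2(W), 3(W) are all W)
n=5: W (go to 4, an L position)
n=6: W (go to 4, an L position)
n=7: L (sole option 6(W) is W)
n=8: W (go to 4, an L position)
n=9: L (options 3(W), 6(W), 8(W) are all W)
n=10: W (go to 9, an L position)
n=11: L (sole option 10(W) is W)
n=12: W (go to 4, an L position)
n=13: L (sole option 12(W) is W)
n=14: W (go to 7, an L position)
n=15: L (options 5(W), 10(W), 12(W), 14(W) are all W)
n=16: W (go to 15, an L position)
n=17: L (sole option 16(W) is W)
n=18: W (go to 9, an L position)
n=19: L (sole option 18(W) is W)
n=20: W (go to 15, an L position)
n=21: W (go to 7, an L position)
n=22: W (go to 11, an L position)
n=23: L (sole option 22(W) is W)
n=24: W (go to 23, an L position)
n=25: L (options 20(W), 24(W) are all W)
n=26: W (go to 13, an L position)
n=27: W (go to 9, an L position)
n=28: L (options 14(W), 21(W), 24(W), 26(W), 27(W) are all W)
n=29: W (go to 28, an L position)
n=30: W (go to 15, an L position)
n=31: L (sole option 30(W) is W)
n=32: W (go to 28, an L position)
n=33: W (go to 11, an L position)
n=34: W (go to 17, an L position)
n=35: W (go to 28, an L position)
From 35, the L positions reachable in one move are: 28.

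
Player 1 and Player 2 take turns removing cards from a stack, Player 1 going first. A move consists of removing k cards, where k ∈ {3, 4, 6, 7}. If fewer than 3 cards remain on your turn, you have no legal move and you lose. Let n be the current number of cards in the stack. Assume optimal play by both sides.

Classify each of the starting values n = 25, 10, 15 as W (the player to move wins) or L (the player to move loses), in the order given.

25: W, 10: L, 15: W

Compute win/loss labels from the base case upward. A position with no move is L. Any other position is W if it can reach an L in one move, else L.
n=0: no move → L
n=1: no move → L
n=2: no move → L
n=3: W (go to 0, an L position)
n=4: W (go to 1, an L position)
n=5: W (go to 2, an L position)
n=6: W (go to 2, an L position)
n=7: W (go to 1, an L position)
n=8: W (go to 2, an L position)
n=9: W (go to 2, an L position)
n=10: L (options 7(W), 6(W), 4(W), 3(W) are all W)
n=11: L (options 8(W), 7(W), 5(W), 4(W) are all W)
n=12: L (options 9(W), 8(W), 6(W), 5(W) are all W)
n=13: W (go to 10, an L position)
n=14: W (go to 11, an L position)
n=15: W (go to 12, an L position)
n=16: W (go to 12, an L position)
n=17: W (go to 11, an L position)
n=18: W (go to 12, an L position)
n=19: W (go to 12, an L position)
n=20: L (options 17(W), 16(W), 14(W), 13(W) are all W)
n=21: L (options 18(W), 17(W), 15(W), 14(W) are all W)
n=22: L (options 19(W), 18(W), 16(W), 15(W) are all W)
n=23: W (go to 20, an L position)
n=24: W (go to 21, an L position)
n=25: W (go to 22, an L position)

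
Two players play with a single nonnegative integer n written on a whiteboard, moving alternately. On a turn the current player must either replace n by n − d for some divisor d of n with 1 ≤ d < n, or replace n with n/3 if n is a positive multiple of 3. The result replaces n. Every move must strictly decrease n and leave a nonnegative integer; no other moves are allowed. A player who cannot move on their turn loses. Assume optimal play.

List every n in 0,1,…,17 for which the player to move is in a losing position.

Use the standard recursion: the mover loses at a terminal position; elsewhere, the mover wins exactly when some move hands the opponent an L position.
n=0: no move → L
n=1: no move → L
n=2: W (go to 1, an L position)
n=3: W (go to 1, an L position)
n=4: L (options 2(W), 3(W) are all W)
n=5: W (go to 4, an L position)
n=6: W (go to 4, an L position)
n=7: L (sole option 6(W) is W)
n=8: W (go to 4, an L position)
n=9: L (options 3(W), 6(W), 8(W) are all W)
n=10: W (go to 9, an L position)
n=11: L (sole option 10(W) is W)
n=12: W (go to 4, an L position)
n=13: L (sole option 12(W) is W)
n=14: W (go to 7, an L position)
n=15: L (options 5(W), 10(W), 12(W), 14(W) are all W)
n=16: W (go to 15, an L position)
n=17: L (sole option 16(W) is W)
Reading off the rows marked L gives the requested list; there are 9 such values of n.

0, 1, 4, 7, 9, 11, 13, 15, 17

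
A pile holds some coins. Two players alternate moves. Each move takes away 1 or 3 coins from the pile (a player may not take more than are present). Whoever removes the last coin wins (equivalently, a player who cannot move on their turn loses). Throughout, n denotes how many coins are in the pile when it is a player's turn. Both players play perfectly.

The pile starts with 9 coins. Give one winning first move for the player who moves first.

Classify positions by backward induction: terminal positions (no move available) are L. From any other position, the mover wins iff some move reaches an L.
n=0: no move → L
n=1: can move to 0, which is L ⇒ W
n=2: the only move is to 1(W), a W ⇒ L
n=3: can move to 2, which is L ⇒ W
n=4: moves to 3(W), 1(W); every one is W ⇒ L
n=5: can move to 4, which is L ⇒ W
n=6: moves to 5(W), 3(W); every one is W ⇒ L
n=7: can move to 6, which is L ⇒ W
n=8: moves to 7(W), 5(W); every one is W ⇒ L
n=9: can move to 8, which is L ⇒ W
From 9, the L positions reachable in one move are: 8, 6. Any move reaching one of these is winning.

Remove 1, leaving 8.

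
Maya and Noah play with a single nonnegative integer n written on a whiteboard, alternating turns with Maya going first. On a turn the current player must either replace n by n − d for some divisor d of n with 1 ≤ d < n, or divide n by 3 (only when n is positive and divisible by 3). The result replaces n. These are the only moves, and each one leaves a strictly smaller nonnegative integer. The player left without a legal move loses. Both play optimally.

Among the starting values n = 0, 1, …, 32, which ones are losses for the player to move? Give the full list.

Compute win/loss labels from the base case upward. A position with no move is L. Any other position is W if it can reach an L in one move, else L.
n=0: no move → L
n=1: no move → L
n=2: →1(L), so W
n=3: →1(L), so W
n=4: →2(W), 3(W) — all W, so L
n=5: →4(L), so W
n=6: →4(L), so W
n=7: →6(W) only, which is W, so L
n=8: →4(L), so W
n=9: →3(W), 6(W), 8(W) — all W, so L
n=10: →9(L), so W
n=11: →10(W) only, which is W, so L
n=12: →4(L), so W
n=13: →12(W) only, which is W, so L
n=14: →7(L), so W
n=15: →5(W), 10(W), 12(W), 14(W) — all W, so L
n=16: →15(L), so W
n=17: →16(W) only, which is W, so L
n=18: →9(L), so W
n=19: →18(W) only, which is W, so L
n=20: →15(L), so W
n=21: →7(L), so W
n=22: →11(L), so W
n=23: →22(W) only, which is W, so L
n=24: →23(L), so W
n=25: →20(W), 24(W) — all W, so L
n=26: →13(L), so W
n=27: →9(L), so W
n=28: →14(W), 21(W), 24(W), 26(W), 27(W) — all W, so L
n=29: →28(L), so W
n=30: →15(L), so W
n=31: →30(W) only, which is W, so L
n=32: →28(L), so W
Reading off the rows marked L gives the requested list; there are 14 such values of n.

0, 1, 4, 7, 9, 11, 13, 15, 17, 19, 23, 25, 28, 31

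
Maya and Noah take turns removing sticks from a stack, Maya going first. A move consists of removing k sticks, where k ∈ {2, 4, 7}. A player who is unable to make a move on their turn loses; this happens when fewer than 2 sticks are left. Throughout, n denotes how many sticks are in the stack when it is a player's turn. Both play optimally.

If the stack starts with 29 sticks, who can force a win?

Compute win/loss labels from the base case upward. A position with no move is L. Any other position is W if it can reach an L in one move, else L.
n=0: no move → L
n=1: no move → L
n=2: can move to 0, which is L ⇒ W
n=3: can move to 1, which is L ⇒ W
n=4: can move to 0, which is L ⇒ W
n=5: can move to 1, which is L ⇒ W
n=6: moves to 4(W), 2(W); every one is W ⇒ L
n=7: can move to 0, which is L ⇒ W
n=8: can move to 6, which is L ⇒ W
n=9: moves to 7(W), 5(W), 2(W); every one is W ⇒ L
n=10: can move to 6, which is L ⇒ W
n=11: can move to 9, which is L ⇒ W
n=12: moves to 10(W), 8(W), 5(W); every one is W ⇒ L
n=13: can move to 9, which is L ⇒ W
n=14: can move to 12, which is L ⇒ W
n=15: moves to 13(W), 11(W), 8(W); every one is W ⇒ L
n=16: can move to 12, which is L ⇒ W
n=17: can move to 15, which is L ⇒ W
n=18: moves to 16(W), 14(W), 11(W); every one is W ⇒ L
n=19: can move to 15, which is L ⇒ W
n=20: can move to 18, which is L ⇒ W
n=21: moves to 19(W), 17(W), 14(W); every one is W ⇒ L
n=22: can move to 18, which is L ⇒ W
n=23: can move to 21, which is L ⇒ W
n=24: moves to 22(W), 20(W), 17(W); every one is W ⇒ L
n=25: can move to 21, which is L ⇒ W
n=26: can move to 24, which is L ⇒ W
n=27: moves to 25(W), 23(W), 20(W); every one is W ⇒ L
n=28: can move to 24, which is L ⇒ W
n=29: can move to 27, which is L ⇒ W
The starting position 29 is W: Maya should remove 2, leaving 27, handing over an L position.

Maya wins.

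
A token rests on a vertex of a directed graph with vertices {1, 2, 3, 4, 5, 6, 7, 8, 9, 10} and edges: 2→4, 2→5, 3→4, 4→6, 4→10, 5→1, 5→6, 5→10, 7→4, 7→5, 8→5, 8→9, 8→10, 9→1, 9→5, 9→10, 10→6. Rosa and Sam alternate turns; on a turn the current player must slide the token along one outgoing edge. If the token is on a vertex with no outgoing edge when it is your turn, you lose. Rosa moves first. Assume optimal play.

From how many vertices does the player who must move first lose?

6

Compute win/loss labels from the base case upward. A position with no move is L. Any other position is W if it can reach an L in one move, else L.
Every edge goes from a vertex to one that appears earlier in the order 1, 6, 10, 5, 4, 9, 8, 7, 2, 3, so processing vertices in that order labels each vertex after all of its successors.
1: no outgoing edge → L
6: no outgoing edge → L
10: can move to 6, which is L ⇒ W
5: can move to 6, which is L ⇒ W
4: can move to 6, which is L ⇒ W
9: can move to 1, which is L ⇒ W
8: moves to 9(W), 5(W), 10(W); every one is W ⇒ L
7: moves to 4(W), 5(W); every one is W ⇒ L
2: moves to 4(W), 5(W); every one is W ⇒ L
3: the only move is to 4(W), a W ⇒ L
The L vertices are 1, 2, 3, 6, 7, 8; that is 6 in all.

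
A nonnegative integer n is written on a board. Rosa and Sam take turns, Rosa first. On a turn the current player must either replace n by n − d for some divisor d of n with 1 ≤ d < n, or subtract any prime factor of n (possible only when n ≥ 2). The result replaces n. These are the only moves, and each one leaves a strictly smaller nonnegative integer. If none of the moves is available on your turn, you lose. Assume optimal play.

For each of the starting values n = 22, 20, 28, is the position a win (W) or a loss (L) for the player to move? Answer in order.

Work bottom-up. With no move the player to move loses. Otherwise the position is W if at least one move leads to an L position for the opponent, and L if every move leads to a W.
n=0: no move → L
n=1: no move → L
n=2: reaches L-position 0 → W
n=3: reaches L-position 0 → W
n=4: only reaches 2(W), 3(W), all W → L
n=5: reaches L-position 0 → W
n=6: reaches L-position 4 → W
n=7: reaches L-position 0 → W
n=8: reaches L-position 4 → W
n=9: only reaches 6(W), 8(W), all W → L
n=10: reaches L-position 9 → W
n=11: reaches L-position 0 → W
n=12: reaches L-position 9 → W
n=13: reaches L-position 0 → W
n=14: only reaches 7(W), 12(W), 13(W), all W → L
n=15: reaches L-position 14 → W
n=16: reaches L-position 14 → W
n=17: reaches L-position 0 → W
n=18: reaches L-position 9 → W
n=19: reaches L-position 0 → W
n=20: only reaches 10(W), 15(W), 16(W), 18(W), 19(W), all W → L
n=21: reaches L-position 14 → W
n=22: reaches L-position 20 → W
n=23: reaches L-position 0 → W
n=24: reaches L-position 20 → W
n=25: reaches L-position 20 → W
n=26: only reaches 13(W), 24(W), 25(W), all W → L
n=27: reaches L-position 26 → W
n=28: reaches L-position 14 → W

22: W, 20: L, 28: W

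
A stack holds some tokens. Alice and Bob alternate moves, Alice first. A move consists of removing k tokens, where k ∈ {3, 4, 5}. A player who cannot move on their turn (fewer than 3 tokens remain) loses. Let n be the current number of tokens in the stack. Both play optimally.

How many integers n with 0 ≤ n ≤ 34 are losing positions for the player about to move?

15

Label each position W (a win for the player to move) or L (a loss). A position with no legal move is L; any other position is W exactly when some move reaches an L, and L when every move reaches a W.
n=0: no move → L
n=1: no move → L
n=2: no move → L
n=3: can move to 0, which is L ⇒ W
n=4: can move to 1, which is L ⇒ W
n=5: can move to 2, which is L ⇒ W
n=6: can move to 2, which is L ⇒ W
n=7: can move to 2, which is L ⇒ W
n=8: moves to 5(W), 4(W), 3(W); every one is W ⇒ L
n=9: moves to 6(W), 5(W), 4(W); every one is W ⇒ L
n=10: moves to 7(W), 6(W), 5(W); every one is W ⇒ L
n=11: can move to 8, which is L ⇒ W
n=12: can move to 9, which is L ⇒ W
n=13: can move to 10, which is L ⇒ W
n=14: can move to 10, which is L ⇒ W
n=15: can move to 10, which is L ⇒ W
n=16: moves to 13(W), 12(W), 11(W); every one is W ⇒ L
n=17: moves to 14(W), 13(W), 12(W); every one is W ⇒ L
n=18: moves to 15(W), 14(W), 13(W); every one is W ⇒ L
n=19: can move to 16, which is L ⇒ W
n=20: can move to 17, which is L ⇒ W
n=21: can move to 18, which is L ⇒ W
n=22: can move to 18, which is L ⇒ W
n=23: can move to 18, which is L ⇒ W
n=24: moves to 21(W), 20(W), 19(W); every one is W ⇒ L
n=25: moves to 22(W), 21(W), 20(W); every one is W ⇒ L
n=26: moves to 23(W), 22(W), 21(W); every one is W ⇒ L
n=27: can move to 24, which is L ⇒ W
n=28: can move to 25, which is L ⇒ W
n=29: can move to 26, which is L ⇒ W
n=30: can move to 26, which is L ⇒ W
n=31: can move to 26, which is L ⇒ W
n=32: moves to 29(W), 28(W), 27(W); every one is W ⇒ L
n=33: moves to 30(W), 29(W), 28(W); every one is W ⇒ L
n=34: moves to 31(W), 30(W), 29(W); every one is W ⇒ L
L entries with 0 ≤ n ≤ 34: n = 0, 1, 2, 8, 9, 10, 16, 17, 18, 24, 25, 26, 32, 33, 34; that makes 15.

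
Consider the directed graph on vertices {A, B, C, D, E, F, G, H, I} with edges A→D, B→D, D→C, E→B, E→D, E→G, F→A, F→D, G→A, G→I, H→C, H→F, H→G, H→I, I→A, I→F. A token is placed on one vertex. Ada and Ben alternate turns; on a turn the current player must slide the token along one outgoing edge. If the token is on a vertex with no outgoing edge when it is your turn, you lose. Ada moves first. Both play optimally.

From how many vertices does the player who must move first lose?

Compute win/loss labels from the base case upward. A position with no move is L. Any other position is W if it can reach an L in one move, else L.
Every edge goes from a vertex to one that appears earlier in the order C, D, A, F, I, B, G, H, E, so processing vertices in that order labels each vertex after all of its successors.
C: no outgoing edge → L
D: W (go to C, an L position)
A: L (sole option D(W) is W)
F: W (go to A, an L position)
I: W (go to A, an L position)
B: L (sole option D(W) is W)
G: W (go to A, an L position)
H: W (go to C, an L position)
E: W (go to B, an L position)
The L vertices are A, B, C; that is 3 in all.

3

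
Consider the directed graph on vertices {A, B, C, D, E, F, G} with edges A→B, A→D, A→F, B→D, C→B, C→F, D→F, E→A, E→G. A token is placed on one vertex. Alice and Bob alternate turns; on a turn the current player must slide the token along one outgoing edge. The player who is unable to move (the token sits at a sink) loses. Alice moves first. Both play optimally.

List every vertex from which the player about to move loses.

B, F, G

Build the W/L table. Terminal = L. A non-terminal position is W if it has a move to some L; otherwise it is L.
Every edge goes from a vertex to one that appears earlier in the order F, G, D, B, A, C, E, so processing vertices in that order labels each vertex after all of its successors.
F: no outgoing edge → L
G: no outgoing edge → L
D: reaches L-position F → W
B: only reaches D(W), which is W → L
A: reaches L-position B → W
C: reaches L-position B → W
E: reaches L-position G → W
Reading off the rows marked L gives the requested list; there are 3 such vertices.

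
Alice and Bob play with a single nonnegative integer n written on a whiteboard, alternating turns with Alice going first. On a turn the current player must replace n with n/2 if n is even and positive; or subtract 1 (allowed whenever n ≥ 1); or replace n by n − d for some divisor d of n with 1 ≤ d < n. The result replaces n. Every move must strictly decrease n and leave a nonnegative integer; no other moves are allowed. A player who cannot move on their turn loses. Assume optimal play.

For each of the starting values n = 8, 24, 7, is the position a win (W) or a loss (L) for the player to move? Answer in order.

8: W, 24: W, 7: L

Build the W/L table. Terminal = L. A non-terminal position is W if it has a move to some L; otherwise it is L.
n=0: no move → L
n=1: reaches L-position 0 → W
n=2: only reaches 1(W), which is W → L
n=3: reaches L-position 2 → W
n=4: reaches L-position 2 → W
n=5: only reaches 4(W), which is W → L
n=6: reaches L-position 5 → W
n=7: only reaches 6(W), which is W → L
n=8: reaches L-position 7 → W
n=9: only reaches 6(W), 8(W), all W → L
n=10: reaches L-position 5 → W
n=11: only reaches 10(W), which is W → L
n=12: reaches L-position 9 → W
n=13: only reaches 12(W), which is W → L
n=14: reaches L-position 7 → W
n=15: only reaches 10(W), 12(W), 14(W), all W → L
n=16: reaches L-position 15 → W
n=17: only reaches 16(W), which is W → L
n=18: reaches L-position 9 → W
n=19: only reaches 18(W), which is W → L
n=20: reaches L-position 15 → W
n=21: only reaches 14(W), 18(W), 20(W), all W → L
n=22: reaches L-position 11 → W
n=23: only reaches 22(W), which is W → L
n=24: reaches L-position 21 → W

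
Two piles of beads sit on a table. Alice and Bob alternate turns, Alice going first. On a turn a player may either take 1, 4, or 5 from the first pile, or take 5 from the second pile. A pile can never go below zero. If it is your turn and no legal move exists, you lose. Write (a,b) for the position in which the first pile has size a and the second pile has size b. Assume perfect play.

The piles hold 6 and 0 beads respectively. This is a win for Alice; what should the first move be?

Classify positions by backward induction: terminal positions (no move available) are L. From any other position, the mover wins iff some move reaches an L.
No move ever increases a pile, so every position that can arise here has a ≤ 6 and b ≤ 0; it is enough to label the cells with 0 ≤ a ≤ 6 and 0 ≤ b ≤ 0.
Every move lowers a or b (never raises either), so fill the grid row by row in increasing a, and left to right within a row: each cell's successors are then already labelled.
      b=0
a=0:    L
a=1:    W
a=2:    L
a=3:    W
a=4:    W
a=5:    W
a=6:    W
Cells with no legal move (terminal, hence L): (0,0).
The remaining L cells, each justified by listing all of its moves:
(2,0): →(1,0)(W) only, which is W, so L
Every other cell has at least one move into one of the L cells above, so it is W.
From (6,0), the L positions reachable in one move are: (2,0).

Move to (2,0).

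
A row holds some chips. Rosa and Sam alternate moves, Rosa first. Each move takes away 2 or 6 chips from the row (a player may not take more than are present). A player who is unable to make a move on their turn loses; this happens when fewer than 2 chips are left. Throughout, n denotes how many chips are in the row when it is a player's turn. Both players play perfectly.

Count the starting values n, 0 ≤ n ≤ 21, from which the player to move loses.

Use the standard recursion: the mover loses at a terminal position; elsewhere, the mover wins exactly when some move hands the opponent an L position.
n=0: no move → L
n=1: no move → L
n=2: can move to 0, which is L ⇒ W
n=3: can move to 1, which is L ⇒ W
n=4: the only move is to 2(W), a W ⇒ L
n=5: the only move is to 3(W), a W ⇒ L
n=6: can move to 4, which is L ⇒ W
n=7: can move to 5, which is L ⇒ W
n=8: moves to 6(W), 2(W); every one is W ⇒ L
n=9: moves to 7(W), 3(W); every one is W ⇒ L
n=10: can move to 8, which is L ⇒ W
n=11: can move to 9, which is L ⇒ W
n=12: moves to 10(W), 6(W); every one is W ⇒ L
n=13: moves to 11(W), 7(W); every one is W ⇒ L
n=14: can move to 12, which is L ⇒ W
n=15: can move to 13, which is L ⇒ W
n=16: moves to 14(W), 10(W); every one is W ⇒ L
n=17: moves to 15(W), 11(W); every one is W ⇒ L
n=18: can move to 16, which is L ⇒ W
n=19: can move to 17, which is L ⇒ W
n=20: moves to 18(W), 14(W); every one is W ⇒ L
n=21: moves to 19(W), 15(W); every one is W ⇒ L
L entries with 0 ≤ n ≤ 21: n = 0, 1, 4, 5, 8, 9, 12, 13, 16, 17, 20, 21; that makes 12.

12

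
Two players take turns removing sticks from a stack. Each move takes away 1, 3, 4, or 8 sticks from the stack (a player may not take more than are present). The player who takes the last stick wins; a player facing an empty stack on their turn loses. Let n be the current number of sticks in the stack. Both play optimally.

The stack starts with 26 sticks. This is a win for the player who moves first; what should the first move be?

Remove 3, leaving 23.

Build the W/L table. Terminal = L. A non-terminal position is W if it has a move to some L; otherwise it is L.
n=0: no move → L
n=1: reaches L-position 0 → W
n=2: only reaches 1(W), which is W → L
n=3: reaches L-position 2 → W
n=4: reaches L-position 0 → W
n=5: reaches L-position 2 → W
n=6: reaches L-position 2 → W
n=7: only reaches 6(W), 4(W), 3(W), all W → L
n=8: reaches L-position 7 → W
n=9: only reaches 8(W), 6(W), 5(W), 1(W), all W → L
n=10: reaches L-position 9 → W
n=11: reaches L-position 7 → W
n=12: reaches L-position 9 → W
n=13: reaches L-position 9 → W
n=14: only reaches 13(W), 11(W), 10(W), 6(W), all W → L
n=15: reaches L-position 14 → W
n=16: only reaches 15(W), 13(W), 12(W), 8(W), all W → L
n=17: reaches L-position 16 → W
n=18: reaches L-position 14 → W
n=19: reaches L-position 16 → W
n=20: reaches L-position 16 → W
n=21: only reaches 20(W), 18(W), 17(W), 13(W), all W → L
n=22: reaches L-position 21 → W
n=23: only reaches 22(W), 20(W), 19(W), 15(W), all W → L
n=24: reaches L-position 23 → W
n=25: reaches L-position 21 → W
n=26: reaches L-position 23 → W
From 26, the L positions reachable in one move are: 23.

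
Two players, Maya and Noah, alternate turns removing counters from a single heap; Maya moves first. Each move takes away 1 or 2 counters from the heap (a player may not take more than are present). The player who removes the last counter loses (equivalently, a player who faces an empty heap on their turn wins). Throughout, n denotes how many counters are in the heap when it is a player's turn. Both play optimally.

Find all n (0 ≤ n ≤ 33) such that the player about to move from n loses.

Work bottom-up. With no move the player to move wins. Otherwise the position is W if at least one move leads to an L position for the opponent, and L if every move leads to a W.
n=0: no move; the opponent has just taken the last counter and therefore loses → W
n=1: the only move is to 0(W), a W ⇒ L
n=2: can move to 1, which is L ⇒ W
n=3: can move to 1, which is L ⇒ W
n=4: moves to 3(W), 2(W); every one is W ⇒ L
n=5: can move to 4, which is L ⇒ W
n=6: can move to 4, which is L ⇒ W
n=7: moves to 6(W), 5(W); every one is W ⇒ L
n=8: can move to 7, which is L ⇒ W
n=9: can move to 7, which is L ⇒ W
n=10: moves to 9(W), 8(W); every one is W ⇒ L
n=11: can move to 10, which is L ⇒ W
n=12: can move to 10, which is L ⇒ W
n=13: moves to 12(W), 11(W); every one is W ⇒ L
n=14: can move to 13, which is L ⇒ W
n=15: can move to 13, which is L ⇒ W
n=16: moves to 15(W), 14(W); every one is W ⇒ L
n=17: can move to 16, which is L ⇒ W
n=18: can move to 16, which is L ⇒ W
n=19: moves to 18(W), 17(W); every one is W ⇒ L
n=20: can move to 19, which is L ⇒ W
n=21: can move to 19, which is L ⇒ W
n=22: moves to 21(W), 20(W); every one is W ⇒ L
n=23: can move to 22, which is L ⇒ W
n=24: can move to 22, which is L ⇒ W
n=25: moves to 24(W), 23(W); every one is W ⇒ L
n=26: can move to 25, which is L ⇒ W
n=27: can move to 25, which is L ⇒ W
n=28: moves to 27(W), 26(W); every one is W ⇒ L
n=29: can move to 28, which is L ⇒ W
n=30: can move to 28, which is L ⇒ W
n=31: moves to 30(W), 29(W); every one is W ⇒ L
n=32: can move to 31, which is L ⇒ W
n=33: can move to 31, which is L ⇒ W
The losing starting values of n are exactly the entries labelled L in this table (11 of them).

1, 4, 7, 10, 13, 16, 19, 22, 25, 28, 31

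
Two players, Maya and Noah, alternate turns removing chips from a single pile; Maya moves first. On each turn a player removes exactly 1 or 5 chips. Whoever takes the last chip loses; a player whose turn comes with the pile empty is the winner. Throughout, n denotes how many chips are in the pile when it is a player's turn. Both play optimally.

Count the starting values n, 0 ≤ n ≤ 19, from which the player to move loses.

Compute win/loss labels from the base case upward. A position with no move is W. Any other position is W if it can reach an L in one move, else L.
n=0: no move; the opponent has just taken the last chip and therefore loses → W
n=1: →0(W) only, which is W, so L
n=2: →1(L), so W
n=3: →2(W) only, which is W, so L
n=4: →3(L), so W
n=5: →4(W), 0(W) — all W, so L
n=6: →5(L), so W
n=7: →6(W), 2(W) — all W, so L
n=8: →7(L), so W
n=9: →8(W), 4(W) — all W, so L
n=10: →9(L), so W
n=11: →10(W), 6(W) — all W, so L
n=12: →11(L), so W
n=13: →12(W), 8(W) — all W, so L
n=14: →13(L), so W
n=15: →14(W), 10(W) — all W, so L
n=16: →15(L), so W
n=17: →16(W), 12(W) — all W, so L
n=18: →17(L), so W
n=19: →18(W), 14(W) — all W, so L
L entries with 0 ≤ n ≤ 19: n = 1, 3, 5, 7, 9, 11, 13, 15, 17, 19; that makes 10.

10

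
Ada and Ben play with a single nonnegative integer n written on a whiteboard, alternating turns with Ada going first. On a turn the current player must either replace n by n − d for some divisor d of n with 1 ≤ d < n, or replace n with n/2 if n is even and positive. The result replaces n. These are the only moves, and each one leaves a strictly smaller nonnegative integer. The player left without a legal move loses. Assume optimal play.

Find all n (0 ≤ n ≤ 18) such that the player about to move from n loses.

0, 1, 3, 5, 7, 9, 11, 13, 15, 17

Build the W/L table. Terminal = L. A non-terminal position is W if it has a move to some L; otherwise it is L.
n=0: no move → L
n=1: no move → L
n=2: W (go to 1, an L position)
n=3: L (sole option 2(W) is W)
n=4: W (go to 3, an L position)
n=5: L (sole option 4(W) is W)
n=6: W (go to 3, an L position)
n=7: L (sole option 6(W) is W)
n=8: W (go to 7, an L position)
n=9: L (options 6(W), 8(W) are all W)
n=10: W (go to 5, an L position)
n=11: L (sole option 10(W) is W)
n=12: W (go to 9, an L position)
n=13: L (sole option 12(W) is W)
n=14: W (go to 7, an L position)
n=15: L (options 10(W), 12(W), 14(W) are all W)
n=16: W (go to 15, an L position)
n=17: L (sole option 16(W) is W)
n=18: W (go to 9, an L position)
The losing starting values of n are exactly the entries labelled L in this table (10 of them).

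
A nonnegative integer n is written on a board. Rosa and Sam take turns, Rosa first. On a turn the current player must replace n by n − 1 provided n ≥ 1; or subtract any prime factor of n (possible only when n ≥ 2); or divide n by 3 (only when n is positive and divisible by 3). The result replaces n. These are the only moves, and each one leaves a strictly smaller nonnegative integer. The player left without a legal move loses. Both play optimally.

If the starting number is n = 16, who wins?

Rosa wins.

Positions with no move are L. A position that does have a move is losing for the player to move precisely when every available move leads to a winning position for the opponent. Fill in the labels:
n=0: no move → L
n=1: reaches L-position 0 → W
n=2: reaches L-position 0 → W
n=3: reaches L-position 0 → W
n=4: only reaches 2(W), 3(W), all W → L
n=5: reaches L-position 0 → W
n=6: reaches L-position 4 → W
n=7: reaches L-position 0 → W
n=8: only reaches 6(W), 7(W), all W → L
n=9: reaches L-position 8 → W
n=10: reaches L-position 8 → W
n=11: reaches L-position 0 → W
n=12: reaches L-position 4 → W
n=13: reaches L-position 0 → W
n=14: only reaches 7(W), 12(W), 13(W), all W → L
n=15: reaches L-position 14 → W
n=16: reaches L-position 14 → W
From 16 Rosa can move to 14, reaching an L position.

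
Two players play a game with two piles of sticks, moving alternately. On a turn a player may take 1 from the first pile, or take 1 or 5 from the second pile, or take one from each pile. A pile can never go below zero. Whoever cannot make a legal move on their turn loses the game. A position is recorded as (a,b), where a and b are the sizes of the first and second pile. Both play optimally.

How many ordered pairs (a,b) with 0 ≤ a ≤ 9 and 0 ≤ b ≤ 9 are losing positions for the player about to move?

25

Positions with no move are L. A position that does have a move is losing for the player to move precisely when every available move leads to a winning position for the opponent. Fill in the labels:
Every move lowers a or b (never raises either), so fill the grid row by row in increasing a, and left to right within a row: each cell's successors are then already labelled.
      b=0  b=1  b=2  b=3  b=4  b=5  b=6  b=7  b=8  b=9
a=0:    L    W    L    W    L    W    L    W    L    W
a=1:    W    W    W    W    W    W    W    W    W    W
a=2:    L    W    L    W    L    W    L    W    L    W
a=3:    W    W    W    W    W    W    W    W    W    W
a=4:    L    W    L    W    L    W    L    W    L    W
a=5:    W    W    W    W    W    W    W    W    W    W
a=6:    L    W    L    W    L    W    L    W    L    W
a=7:    W    W    W    W    W    W    W    W    W    W
a=8:    L    W    L    W    L    W    L    W    L    W
a=9:    W    W    W    W    W    W    W    W    W    W
Cells with no legal move (terminal, hence L): (0,0).
The remaining L cells, each justified by listing all of its moves:
(0,2): only reaches (0,1)(W), which is W → L
(0,4): only reaches (0,3)(W), which is W → L
(0,6): only reaches (0,5)(W), (0,1)(W), all W → L
(0,8): only reaches (0,7)(W), (0,3)(W), all W → L
(2,0): only reaches (1,0)(W), which is W → L
(2,2): only reaches (1,2)(W), (2,1)(W), (1,1)(W), all W → L
(2,4): only reaches (1,4)(W), (2,3)(W), (1,3)(W), all W → L
(2,6): only reaches (1,6)(W), (2,5)(W), (2,1)(W), (1,5)(W), all W → L
(2,8): only reaches (1,8)(W), (2,7)(W), (2,3)(W), (1,7)(W), all W → L
(4,0): only reaches (3,0)(W), which is W → L
(4,2): only reaches (3,2)(W), (4,1)(W), (3,1)(W), all W → L
(4,4): only reaches (3,4)(W), (4,3)(W), (3,3)(W), all W → L
(4,6): only reaches (3,6)(W), (4,5)(W), (4,1)(W), (3,5)(W), all W → L
(4,8): only reaches (3,8)(W), (4,7)(W), (4,3)(W), (3,7)(W), all W → L
(6,0): only reaches (5,0)(W), which is W → L
(6,2): only reaches (5,2)(W), (6,1)(W), (5,1)(W), all W → L
(6,4): only reaches (5,4)(W), (6,3)(W), (5,3)(W), all W → L
(6,6): only reaches (5,6)(W), (6,5)(W), (6,1)(W), (5,5)(W), all W → L
(6,8): only reaches (5,8)(W), (6,7)(W), (6,3)(W), (5,7)(W), all W → L
(8,0): only reaches (7,0)(W), which is W → L
(8,2): only reaches (7,2)(W), (8,1)(W), (7,1)(W), all W → L
(8,4): only reaches (7,4)(W), (8,3)(W), (7,3)(W), all W → L
(8,6): only reaches (7,6)(W), (8,5)(W), (8,1)(W), (7,5)(W), all W → L
(8,8): only reaches (7,8)(W), (8,7)(W), (8,3)(W), (7,7)(W), all W → L
Every other cell has at least one move into one of the L cells above, so it is W.
L cells per row: a=0: 5, a=1: 0, a=2: 5, a=3: 0, a=4: 5, a=5: 0, a=6: 5, a=7: 0, a=8: 5, a=9: 0; total 25.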